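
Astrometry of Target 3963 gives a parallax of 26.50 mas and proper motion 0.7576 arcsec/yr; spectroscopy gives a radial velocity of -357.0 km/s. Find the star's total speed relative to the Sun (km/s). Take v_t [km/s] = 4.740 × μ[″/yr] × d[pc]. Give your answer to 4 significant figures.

d = 1/p = 1/0.02650″ = 37.736 pc.
v_t = 4.740 μ d = 4.740 × 0.7576 × 37.736 = 135.51 km/s.
v = √(v_r² + v_t²) = √((-357.0)² + 135.51²) = √145812 = 381.85 km/s.

381.9 km/s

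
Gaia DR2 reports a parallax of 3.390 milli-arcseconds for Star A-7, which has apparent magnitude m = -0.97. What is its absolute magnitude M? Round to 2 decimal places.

M = -8.32

d = 1/p = 1/0.003390″ = 294.99 pc.
m − M = 5 log₁₀(294.99) − 5 = 12.3490 − 5 = 7.3490.
M = m − (m − M) = -0.97 − 7.3490 = -8.32.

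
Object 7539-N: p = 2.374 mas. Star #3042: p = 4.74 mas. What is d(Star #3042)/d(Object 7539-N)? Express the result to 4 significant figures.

Since d = 1/p, d_B/d_A = p_A/p_B.
= 2.374 / 4.74 = 0.50084.

0.5008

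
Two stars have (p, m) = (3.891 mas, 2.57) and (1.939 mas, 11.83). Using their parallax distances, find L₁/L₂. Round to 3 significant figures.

L₁/L₂ = 1260

d₁ = 1/p₁ = 1/0.003891″ = 257 pc; d₂ = 1/p₂ = 1/0.001939″ = 515.73 pc.
M₁ = m₁ − 5 log₁₀ d₁ + 5 = 2.57 − 12.0497 + 5 = -4.4797.
M₂ = 11.83 − 13.5621 + 5 = 3.2679.
L₁/L₂ = 10^(0.4(M₂ − M₁)) = 10^(0.4 × 7.7476) = 10^3.09904 = 1256.1.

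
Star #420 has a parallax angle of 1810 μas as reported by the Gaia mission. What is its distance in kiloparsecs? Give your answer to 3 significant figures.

0.552 kpc

p = 1810 μas = 0.001810 arcsec.
d = 1/p = 1/0.001810 = 552.49 pc.
= 0.55249 kpc.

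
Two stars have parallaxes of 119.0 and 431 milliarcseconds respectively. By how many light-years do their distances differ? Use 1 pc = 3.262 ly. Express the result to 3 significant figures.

d_A = 1/0.1190″ = 8.4034 pc; d_B = 1/0.4310″ = 2.3202 pc.
|d_B − d_A| = |2.3202 − 8.4034| = 6.0832 pc = 6.0832 × 3.262 ly = 19.843 ly.

19.8 ly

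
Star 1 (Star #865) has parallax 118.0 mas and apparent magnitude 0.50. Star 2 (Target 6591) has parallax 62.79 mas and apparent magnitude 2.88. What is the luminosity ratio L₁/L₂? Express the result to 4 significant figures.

d₁ = 1/p₁ = 1/0.1180″ = 8.4746 pc; d₂ = 1/p₂ = 1/0.06279″ = 15.926 pc.
M₁ = m₁ − 5 log₁₀ d₁ + 5 = 0.50 − 4.6406 + 5 = 0.8594.
M₂ = 2.88 − 6.0105 + 5 = 1.8695.
L₁/L₂ = 10^(0.4(M₂ − M₁)) = 10^(0.4 × 1.0101) = 10^0.40404 = 2.5354.

L₁/L₂ = 2.535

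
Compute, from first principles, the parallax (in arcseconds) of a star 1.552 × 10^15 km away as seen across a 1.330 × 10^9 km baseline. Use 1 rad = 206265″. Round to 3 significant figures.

θ ≈ B/d = (1.330 × 10^9) / (1.552 × 10^15) = 8.5696 × 10^-7 rad.
In arcseconds: 8.5696 × 10^-7 × 206265 = 0.17676″.

0.177 arcsec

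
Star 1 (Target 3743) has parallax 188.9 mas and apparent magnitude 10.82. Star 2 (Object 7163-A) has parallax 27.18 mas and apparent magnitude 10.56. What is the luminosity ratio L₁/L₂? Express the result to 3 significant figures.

L₁/L₂ = 0.0163

d₁ = 1/p₁ = 1/0.1889″ = 5.2938 pc; d₂ = 1/p₂ = 1/0.02718″ = 36.792 pc.
M₁ = m₁ − 5 log₁₀ d₁ + 5 = 10.82 − 3.6188 + 5 = 12.2012.
M₂ = 10.56 − 7.8288 + 5 = 7.7312.
L₁/L₂ = 10^(0.4(M₂ − M₁)) = 10^(0.4 × (-4.4700)) = 10^(-1.78800) = 0.016293.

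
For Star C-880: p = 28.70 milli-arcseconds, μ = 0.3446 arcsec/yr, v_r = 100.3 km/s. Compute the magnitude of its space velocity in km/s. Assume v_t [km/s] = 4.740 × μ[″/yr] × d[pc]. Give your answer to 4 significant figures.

d = 1/p = 1/0.02870″ = 34.843 pc.
v_t = 4.740 μ d = 4.740 × 0.3446 × 34.843 = 56.913 km/s.
v = √(v_r² + v_t²) = √(100.3² + 56.913²) = √13299.2 = 115.32 km/s.

115.3 km/s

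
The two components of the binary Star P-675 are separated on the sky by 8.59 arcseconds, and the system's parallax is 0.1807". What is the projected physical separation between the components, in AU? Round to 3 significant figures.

d = 1/p = 1/0.1807″ = 5.534 pc.
At distance d (pc), an angle of θ arcsec spans θ·d AU: s = 8.59 × 5.534 = 47.537 AU.

47.5 AU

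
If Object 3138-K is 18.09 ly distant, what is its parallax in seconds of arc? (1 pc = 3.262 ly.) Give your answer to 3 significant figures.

d = 18.09 ly ÷ 3.262 = 5.5457 pc.
p = 1/d = 1/5.5457 = 0.18032 arcsec.

0.180 arcsec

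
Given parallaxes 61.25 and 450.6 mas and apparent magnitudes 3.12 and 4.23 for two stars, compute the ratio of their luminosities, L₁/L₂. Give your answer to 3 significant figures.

L₁/L₂ = 150

d₁ = 1/p₁ = 1/0.06125″ = 16.327 pc; d₂ = 1/p₂ = 1/0.4506″ = 2.2193 pc.
M₁ = m₁ − 5 log₁₀ d₁ + 5 = 3.12 − 6.0645 + 5 = 2.0555.
M₂ = 4.23 − 1.7311 + 5 = 7.4989.
L₁/L₂ = 10^(0.4(M₂ − M₁)) = 10^(0.4 × 5.4434) = 10^2.17736 = 150.44.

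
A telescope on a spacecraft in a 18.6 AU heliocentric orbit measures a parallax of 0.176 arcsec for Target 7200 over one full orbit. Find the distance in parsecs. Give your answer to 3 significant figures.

With baseline B (in AU) and parallax p (in arcsec), d = B/p parsecs.
d = 18.6 / 0.176 = 105.68 pc.

106 pc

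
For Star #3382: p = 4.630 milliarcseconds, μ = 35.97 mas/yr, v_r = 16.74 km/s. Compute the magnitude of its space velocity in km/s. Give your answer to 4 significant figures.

40.45 km/s

d = 1/p = 1/0.004630″ = 215.98 pc.
μ = 35.97 mas/yr = 0.03597 ″/yr.
v_t = 4.740 μ d = 4.740 × 0.03597 × 215.98 = 36.824 km/s.
v = √(v_r² + v_t²) = √(16.74² + 36.824²) = √1636.23 = 40.45 km/s.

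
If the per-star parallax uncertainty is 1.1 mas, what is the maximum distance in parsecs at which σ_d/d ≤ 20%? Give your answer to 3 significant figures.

σ_d/d = σ_p/p, so the condition is σ_p/p ≤ 0.20, i.e. p ≥ σ_p/0.20.
p_min = 1.1/0.20 = 5.5 mas = 0.0055 arcsec.
d_max = 1/p_min = 1/0.0055 = 181.82 pc.

182 pc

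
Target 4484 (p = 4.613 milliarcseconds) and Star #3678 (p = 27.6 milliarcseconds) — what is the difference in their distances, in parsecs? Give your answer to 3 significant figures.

181 pc

d_A = 1/0.004613″ = 216.78 pc; d_B = 1/0.02760″ = 36.232 pc.
|d_B − d_A| = |36.232 − 216.78| = 180.55 pc.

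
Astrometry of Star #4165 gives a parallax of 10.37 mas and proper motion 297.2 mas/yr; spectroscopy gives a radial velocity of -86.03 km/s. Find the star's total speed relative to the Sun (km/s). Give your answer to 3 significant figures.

d = 1/p = 1/0.01037″ = 96.432 pc.
μ = 297.2 mas/yr = 0.2972 ″/yr.
v_t = 4.740 μ d = 4.740 × 0.2972 × 96.432 = 135.85 km/s.
v = √(v_r² + v_t²) = √((-86.03)² + 135.85²) = √25856.4 = 160.8 km/s.

161 km/s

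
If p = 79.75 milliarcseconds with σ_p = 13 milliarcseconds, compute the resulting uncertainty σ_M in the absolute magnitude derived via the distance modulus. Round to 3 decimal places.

σ_M = 0.354 mag

M = m − 5 log₁₀ d + 5 = m + 5 log₁₀ p + 5, so ∂M/∂p = 5/(p ln 10).
σ_M = (5/ln 10) · (σ_p/p) = 2.1715 × 13/79.75 = 2.1715 × 0.16301 = 0.35398.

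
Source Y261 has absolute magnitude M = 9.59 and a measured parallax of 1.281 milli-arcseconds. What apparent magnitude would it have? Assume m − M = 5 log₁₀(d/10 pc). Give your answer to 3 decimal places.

d = 1/p = 1/0.001281″ = 780.64 pc.
m − M = 5 log₁₀ d − 5 = 5 log₁₀(780.64) − 5 = 14.4623 − 5 = 9.4623.
m = M + (m − M) = 9.59 + 9.4623 = 19.052.

m = 19.052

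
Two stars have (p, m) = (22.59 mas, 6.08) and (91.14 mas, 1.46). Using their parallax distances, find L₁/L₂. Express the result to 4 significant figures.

L₁/L₂ = 0.2310

d₁ = 1/p₁ = 1/0.02259″ = 44.267 pc; d₂ = 1/p₂ = 1/0.09114″ = 10.972 pc.
M₁ = m₁ − 5 log₁₀ d₁ + 5 = 6.08 − 8.2304 + 5 = 2.8496.
M₂ = 1.46 − 5.2014 + 5 = 1.2586.
L₁/L₂ = 10^(0.4(M₂ − M₁)) = 10^(0.4 × (-1.5910)) = 10^(-0.63640) = 0.23099.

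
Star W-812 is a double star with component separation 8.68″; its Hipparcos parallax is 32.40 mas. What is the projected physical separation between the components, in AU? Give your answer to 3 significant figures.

268 AU

d = 1/p = 1/0.03240″ = 30.864 pc.
At distance d (pc), an angle of θ arcsec spans θ·d AU: s = 8.68 × 30.864 = 267.9 AU.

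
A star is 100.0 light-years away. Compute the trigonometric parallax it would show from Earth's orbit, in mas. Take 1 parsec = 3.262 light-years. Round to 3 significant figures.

32.6 mas

d = 100.0 ly ÷ 3.262 = 30.656 pc.
p = 1/d = 1/30.656 = 0.03262 arcsec.
= 0.03262 × 1000 = 32.62 mas.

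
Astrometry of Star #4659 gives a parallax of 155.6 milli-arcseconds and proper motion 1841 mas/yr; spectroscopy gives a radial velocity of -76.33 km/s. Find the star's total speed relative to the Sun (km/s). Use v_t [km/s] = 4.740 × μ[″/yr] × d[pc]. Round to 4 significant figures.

94.72 km/s

d = 1/p = 1/0.1556″ = 6.4267 pc.
μ = 1841 mas/yr = 1.841 ″/yr.
v_t = 4.740 μ d = 4.740 × 1.841 × 6.4267 = 56.082 km/s.
v = √(v_r² + v_t²) = √((-76.33)² + 56.082²) = √8971.46 = 94.718 km/s.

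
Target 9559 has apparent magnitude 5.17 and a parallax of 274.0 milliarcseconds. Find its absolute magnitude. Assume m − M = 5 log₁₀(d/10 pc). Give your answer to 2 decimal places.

M = 7.36

d = 1/p = 1/0.2740″ = 3.6496 pc.
m − M = 5 log₁₀(3.6496) − 5 = 2.8112 − 5 = -2.1888.
M = m − (m − M) = 5.17 − (-2.1888) = 7.36.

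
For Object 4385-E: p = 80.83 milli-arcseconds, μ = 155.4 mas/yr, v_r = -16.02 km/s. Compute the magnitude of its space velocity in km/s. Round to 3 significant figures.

d = 1/p = 1/0.08083″ = 12.372 pc.
μ = 155.4 mas/yr = 0.1554 ″/yr.
v_t = 4.740 μ d = 4.740 × 0.1554 × 12.372 = 9.1132 km/s.
v = √(v_r² + v_t²) = √((-16.02)² + 9.1132²) = √339.691 = 18.431 km/s.

18.4 km/s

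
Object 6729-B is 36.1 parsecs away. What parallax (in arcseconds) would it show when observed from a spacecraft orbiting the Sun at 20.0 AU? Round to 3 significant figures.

p (arcsec) = B (AU) / d (pc).
p = 20.0 / 36.1 = 0.55402 arcsec.

0.554 arcsec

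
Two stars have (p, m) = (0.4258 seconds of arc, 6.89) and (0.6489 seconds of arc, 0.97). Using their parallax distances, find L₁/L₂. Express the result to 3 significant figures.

L₁/L₂ = 0.00995

d₁ = 1/p₁ = 1/0.4258″ = 2.3485 pc; d₂ = 1/p₂ = 1/0.6489″ = 1.5411 pc.
M₁ = m₁ − 5 log₁₀ d₁ + 5 = 6.89 − 1.8540 + 5 = 10.0360.
M₂ = 0.97 − 0.9392 + 5 = 5.0308.
L₁/L₂ = 10^(0.4(M₂ − M₁)) = 10^(0.4 × (-5.0052)) = 10^(-2.00208) = 0.0099522.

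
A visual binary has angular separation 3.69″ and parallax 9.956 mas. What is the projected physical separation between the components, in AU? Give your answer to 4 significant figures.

d = 1/p = 1/0.009956″ = 100.44 pc.
At distance d (pc), an angle of θ arcsec spans θ·d AU: s = 3.69 × 100.44 = 370.62 AU.

370.6 AU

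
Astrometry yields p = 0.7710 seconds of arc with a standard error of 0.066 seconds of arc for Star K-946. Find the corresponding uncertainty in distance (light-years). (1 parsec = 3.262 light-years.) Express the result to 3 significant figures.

0.362 ly

d = 1/p, so σ_d = σ_p / p².
σ_d = 0.0660 / (0.7710)² = 0.0660 / 0.59444 = 0.11103 pc = 0.11103 × 3.262 ly = 0.36218 ly.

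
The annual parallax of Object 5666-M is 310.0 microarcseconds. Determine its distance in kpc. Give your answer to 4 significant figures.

3.226 kpc

p = 310.0 microarcseconds = 0.0003100 arcsec.
d = 1/p = 1/0.0003100 = 3225.8 pc.
= 3.2258 kpc.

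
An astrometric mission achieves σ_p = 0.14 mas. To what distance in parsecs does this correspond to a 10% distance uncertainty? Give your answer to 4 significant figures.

σ_d/d = σ_p/p, so the condition is σ_p/p ≤ 0.10, i.e. p ≥ σ_p/0.10.
p_min = 0.14/0.10 = 1.4 mas = 0.0014 arcsec.
d_max = 1/p_min = 1/0.0014 = 714.29 pc.

714.3 pc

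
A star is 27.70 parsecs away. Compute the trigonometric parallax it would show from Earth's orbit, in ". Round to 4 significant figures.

p = 1/d = 1/27.7 = 0.036101 arcsec.

0.03610 "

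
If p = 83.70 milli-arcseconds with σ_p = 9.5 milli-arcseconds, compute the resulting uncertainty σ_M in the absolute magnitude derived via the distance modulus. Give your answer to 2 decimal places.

M = m − 5 log₁₀ d + 5 = m + 5 log₁₀ p + 5, so ∂M/∂p = 5/(p ln 10).
σ_M = (5/ln 10) · (σ_p/p) = 2.1715 × 9.5/83.70 = 2.1715 × 0.1135 = 0.24647.

σ_M = 0.25 mag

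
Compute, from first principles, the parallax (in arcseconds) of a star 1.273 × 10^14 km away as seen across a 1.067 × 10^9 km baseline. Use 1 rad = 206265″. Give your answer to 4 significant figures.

θ ≈ B/d = (1.067 × 10^9) / (1.273 × 10^14) = 8.3818 × 10^-6 rad.
In arcseconds: 8.3818 × 10^-6 × 206265 = 1.7289″.

1.729 arcsec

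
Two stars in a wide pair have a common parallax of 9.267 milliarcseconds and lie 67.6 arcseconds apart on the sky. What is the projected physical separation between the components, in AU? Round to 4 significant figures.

7295 AU

d = 1/p = 1/0.009267″ = 107.91 pc.
At distance d (pc), an angle of θ arcsec spans θ·d AU: s = 67.6 × 107.91 = 7294.7 AU.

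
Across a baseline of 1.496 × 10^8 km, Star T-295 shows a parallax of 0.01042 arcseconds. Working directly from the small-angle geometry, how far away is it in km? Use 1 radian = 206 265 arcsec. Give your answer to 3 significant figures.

θ = 0.01042″ = 0.01042/206265 = 5.0518 × 10^-8 rad.
d = B/θ = (1.496 × 10^8) / (5.0518 × 10^-8) = 2.9613 × 10^15 km.

2.96 × 10^15 km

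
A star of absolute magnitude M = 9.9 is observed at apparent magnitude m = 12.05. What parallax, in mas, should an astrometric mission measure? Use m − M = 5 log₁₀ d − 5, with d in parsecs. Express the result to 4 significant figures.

37.15 mas

m − M = 12.05 − 9.9 = 2.15.
d = 10^((m−M)/5 + 1) = 10^1.430 = 26.915 pc.
p = 1/d = 1/26.915 = 0.037154 arcsec = 37.154 mas.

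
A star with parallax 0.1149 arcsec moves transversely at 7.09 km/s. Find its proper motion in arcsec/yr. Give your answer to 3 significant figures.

0.172 arcsec/yr

d = 1/p = 1/0.1149″ = 8.7032 pc.
μ = v_t / (4.74 d) = 7.09 / (4.74 × 8.7032) = 7.09 / 41.253 = 0.17187 ″/yr.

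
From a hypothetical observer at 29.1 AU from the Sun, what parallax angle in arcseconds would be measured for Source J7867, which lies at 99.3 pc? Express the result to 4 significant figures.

0.2931 arcsec

p (arcsec) = B (AU) / d (pc).
p = 29.1 / 99.3 = 0.29305 arcsec.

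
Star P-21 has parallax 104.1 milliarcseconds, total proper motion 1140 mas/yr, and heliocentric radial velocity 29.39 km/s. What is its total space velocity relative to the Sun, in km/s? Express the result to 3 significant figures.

59.7 km/s

d = 1/p = 1/0.1041″ = 9.6061 pc.
μ = 1140 mas/yr = 1.140 ″/yr.
v_t = 4.740 μ d = 4.740 × 1.140 × 9.6061 = 51.908 km/s.
v = √(v_r² + v_t²) = √(29.39² + 51.908²) = √3558.21 = 59.651 km/s.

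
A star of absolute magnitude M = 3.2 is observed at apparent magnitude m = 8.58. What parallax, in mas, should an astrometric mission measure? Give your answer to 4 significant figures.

8.395 mas

m − M = 8.58 − 3.2 = 5.38.
d = 10^((m−M)/5 + 1) = 10^2.076 = 119.12 pc.
p = 1/d = 1/119.12 = 0.0083949 arcsec = 8.3949 mas.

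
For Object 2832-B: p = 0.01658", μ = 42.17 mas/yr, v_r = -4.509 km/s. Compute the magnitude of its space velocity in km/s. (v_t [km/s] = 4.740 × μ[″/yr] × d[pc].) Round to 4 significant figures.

d = 1/p = 1/0.01658″ = 60.314 pc.
μ = 42.17 mas/yr = 0.04217 ″/yr.
v_t = 4.740 μ d = 4.740 × 0.04217 × 60.314 = 12.056 km/s.
v = √(v_r² + v_t²) = √((-4.509)² + 12.056²) = √165.678 = 12.872 km/s.

12.87 km/s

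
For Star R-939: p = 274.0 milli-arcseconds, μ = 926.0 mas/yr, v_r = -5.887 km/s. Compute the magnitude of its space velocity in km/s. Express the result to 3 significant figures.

17.1 km/s

d = 1/p = 1/0.2740″ = 3.6496 pc.
μ = 926.0 mas/yr = 0.9260 ″/yr.
v_t = 4.740 μ d = 4.740 × 0.9260 × 3.6496 = 16.019 km/s.
v = √(v_r² + v_t²) = √((-5.887)² + 16.019²) = √291.265 = 17.066 km/s.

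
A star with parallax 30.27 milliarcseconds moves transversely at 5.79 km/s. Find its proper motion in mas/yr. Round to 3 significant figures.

37.0 mas/yr

d = 1/p = 1/0.03027″ = 33.036 pc.
μ = v_t / (4.74 d) = 5.79 / (4.74 × 33.036) = 5.79 / 156.59 = 0.036976 ″/yr = 36.976 mas/yr.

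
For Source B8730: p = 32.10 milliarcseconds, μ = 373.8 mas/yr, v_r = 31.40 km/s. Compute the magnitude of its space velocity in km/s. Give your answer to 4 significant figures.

d = 1/p = 1/0.03210″ = 31.153 pc.
μ = 373.8 mas/yr = 0.3738 ″/yr.
v_t = 4.740 μ d = 4.740 × 0.3738 × 31.153 = 55.197 km/s.
v = √(v_r² + v_t²) = √(31.40² + 55.197²) = √4032.67 = 63.503 km/s.

63.50 km/s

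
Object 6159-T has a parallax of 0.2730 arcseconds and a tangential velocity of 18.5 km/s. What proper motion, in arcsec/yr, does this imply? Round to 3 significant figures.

d = 1/p = 1/0.2730″ = 3.663 pc.
μ = v_t / (4.74 d) = 18.5 / (4.74 × 3.663) = 18.5 / 17.363 = 1.0655 ″/yr.

1.07 arcsec/yr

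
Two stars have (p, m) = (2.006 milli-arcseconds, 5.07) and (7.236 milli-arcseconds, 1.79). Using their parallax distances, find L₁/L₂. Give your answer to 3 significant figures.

d₁ = 1/p₁ = 1/0.002006″ = 498.5 pc; d₂ = 1/p₂ = 1/0.007236″ = 138.2 pc.
M₁ = m₁ − 5 log₁₀ d₁ + 5 = 5.07 − 13.4883 + 5 = -3.4183.
M₂ = 1.79 − 10.7025 + 5 = -3.9125.
L₁/L₂ = 10^(0.4(M₂ − M₁)) = 10^(0.4 × (-0.4942)) = 10^(-0.19768) = 0.63434.

L₁/L₂ = 0.634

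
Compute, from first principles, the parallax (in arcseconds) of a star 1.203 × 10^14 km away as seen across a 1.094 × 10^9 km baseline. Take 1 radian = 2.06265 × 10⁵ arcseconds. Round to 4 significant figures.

1.876 arcsec

θ ≈ B/d = (1.094 × 10^9) / (1.203 × 10^14) = 9.0939 × 10^-6 rad.
In arcseconds: 9.0939 × 10^-6 × 206265 = 1.8758″.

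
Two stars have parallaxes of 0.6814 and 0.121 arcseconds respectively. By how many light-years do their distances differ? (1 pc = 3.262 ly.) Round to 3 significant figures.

d_A = 1/0.6814″ = 1.4676 pc; d_B = 1/0.1210″ = 8.2645 pc.
|d_B − d_A| = |8.2645 − 1.4676| = 6.7969 pc = 6.7969 × 3.262 ly = 22.171 ly.

22.2 ly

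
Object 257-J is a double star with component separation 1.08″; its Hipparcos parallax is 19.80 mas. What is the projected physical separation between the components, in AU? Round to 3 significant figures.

54.5 AU

d = 1/p = 1/0.01980″ = 50.505 pc.
At distance d (pc), an angle of θ arcsec spans θ·d AU: s = 1.08 × 50.505 = 54.545 AU.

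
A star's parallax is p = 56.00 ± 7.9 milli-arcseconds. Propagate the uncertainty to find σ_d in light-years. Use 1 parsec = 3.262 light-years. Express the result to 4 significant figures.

8.217 ly

d = 1/p, so σ_d = σ_p / p².
σ_d = 0.00790 / (0.05600)² = 0.00790 / 0.003136 = 2.5191 pc = 2.5191 × 3.262 ly = 8.2173 ly.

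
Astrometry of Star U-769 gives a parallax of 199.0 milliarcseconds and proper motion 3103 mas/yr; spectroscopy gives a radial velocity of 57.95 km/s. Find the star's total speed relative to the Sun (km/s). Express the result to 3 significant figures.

d = 1/p = 1/0.1990″ = 5.0251 pc.
μ = 3103 mas/yr = 3.103 ″/yr.
v_t = 4.740 μ d = 4.740 × 3.103 × 5.0251 = 73.91 km/s.
v = √(v_r² + v_t²) = √(57.95² + 73.91²) = √8820.89 = 93.92 km/s.

93.9 km/s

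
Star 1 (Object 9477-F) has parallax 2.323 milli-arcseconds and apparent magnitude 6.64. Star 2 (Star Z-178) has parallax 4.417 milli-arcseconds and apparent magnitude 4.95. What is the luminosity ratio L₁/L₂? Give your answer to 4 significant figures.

d₁ = 1/p₁ = 1/0.002323″ = 430.48 pc; d₂ = 1/p₂ = 1/0.004417″ = 226.4 pc.
M₁ = m₁ − 5 log₁₀ d₁ + 5 = 6.64 − 13.1698 + 5 = -1.5298.
M₂ = 4.95 − 11.7744 + 5 = -1.8244.
L₁/L₂ = 10^(0.4(M₂ − M₁)) = 10^(0.4 × (-0.2946)) = 10^(-0.11784) = 0.76236.

L₁/L₂ = 0.7624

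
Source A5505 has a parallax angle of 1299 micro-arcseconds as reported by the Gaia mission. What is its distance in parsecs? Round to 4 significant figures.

769.8 pc

p = 1299 micro-arcseconds = 0.001299 arcsec.
d = 1/p = 1/0.001299 = 769.82 pc.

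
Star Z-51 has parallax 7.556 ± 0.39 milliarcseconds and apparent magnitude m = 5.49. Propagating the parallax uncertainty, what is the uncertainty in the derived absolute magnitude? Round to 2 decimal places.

M = m − 5 log₁₀ d + 5 = m + 5 log₁₀ p + 5, so ∂M/∂p = 5/(p ln 10).
σ_M = (5/ln 10) · (σ_p/p) = 2.1715 × 0.39/7.556 = 2.1715 × 0.051615 = 0.11208.

σ_M = 0.11 mag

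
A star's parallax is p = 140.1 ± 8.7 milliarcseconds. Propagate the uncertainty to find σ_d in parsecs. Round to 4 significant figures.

d = 1/p, so σ_d = σ_p / p².
σ_d = 0.00870 / (0.1401)² = 0.00870 / 0.019628 = 0.44324 pc.

0.4432 pc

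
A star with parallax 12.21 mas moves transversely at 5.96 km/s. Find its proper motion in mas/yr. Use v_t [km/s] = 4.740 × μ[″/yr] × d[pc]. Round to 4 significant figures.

d = 1/p = 1/0.01221″ = 81.9 pc.
μ = v_t / (4.74 d) = 5.96 / (4.74 × 81.9) = 5.96 / 388.21 = 0.015353 ″/yr = 15.353 mas/yr.

15.35 mas/yr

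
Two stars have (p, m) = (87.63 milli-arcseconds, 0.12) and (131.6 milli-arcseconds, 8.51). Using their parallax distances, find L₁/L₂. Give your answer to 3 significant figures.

d₁ = 1/p₁ = 1/0.08763″ = 11.412 pc; d₂ = 1/p₂ = 1/0.1316″ = 7.5988 pc.
M₁ = m₁ − 5 log₁₀ d₁ + 5 = 0.12 − 5.2868 + 5 = -0.1668.
M₂ = 8.51 − 4.4037 + 5 = 9.1063.
L₁/L₂ = 10^(0.4(M₂ − M₁)) = 10^(0.4 × 9.2731) = 10^3.70924 = 5119.6.

L₁/L₂ = 5120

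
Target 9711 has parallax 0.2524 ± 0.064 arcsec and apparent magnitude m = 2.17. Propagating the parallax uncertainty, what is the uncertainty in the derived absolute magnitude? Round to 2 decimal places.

σ_M = 0.55 mag

M = m − 5 log₁₀ d + 5 = m + 5 log₁₀ p + 5, so ∂M/∂p = 5/(p ln 10).
σ_M = (5/ln 10) · (σ_p/p) = 2.1715 × 0.064/0.2524 = 2.1715 × 0.25357 = 0.55063.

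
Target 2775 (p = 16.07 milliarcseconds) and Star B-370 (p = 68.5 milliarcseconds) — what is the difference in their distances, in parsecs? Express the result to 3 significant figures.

d_A = 1/0.01607″ = 62.228 pc; d_B = 1/0.06850″ = 14.599 pc.
|d_B − d_A| = |14.599 − 62.228| = 47.629 pc.

47.6 pc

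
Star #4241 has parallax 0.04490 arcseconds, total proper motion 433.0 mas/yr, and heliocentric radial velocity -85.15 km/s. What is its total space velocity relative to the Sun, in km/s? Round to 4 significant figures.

d = 1/p = 1/0.04490″ = 22.272 pc.
μ = 433.0 mas/yr = 0.4330 ″/yr.
v_t = 4.740 μ d = 4.740 × 0.4330 × 22.272 = 45.711 km/s.
v = √(v_r² + v_t²) = √((-85.15)² + 45.711²) = √9340.02 = 96.644 km/s.

96.64 km/s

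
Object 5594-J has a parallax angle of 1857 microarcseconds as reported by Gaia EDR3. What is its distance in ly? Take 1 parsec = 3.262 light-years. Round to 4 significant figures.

1757 ly

p = 1857 microarcseconds = 0.001857 arcsec.
d = 1/p = 1/0.001857 = 538.5 pc.
In light-years: 538.5 × 3.262 = 1756.6 ly.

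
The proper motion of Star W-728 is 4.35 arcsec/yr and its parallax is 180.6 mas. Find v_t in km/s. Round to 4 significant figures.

114.2 km/s

d = 1/p = 1/0.1806″ = 5.5371 pc.
v_t = 4.74 × μ × d = 4.74 × 4.35 × 5.5371 = 114.17 km/s.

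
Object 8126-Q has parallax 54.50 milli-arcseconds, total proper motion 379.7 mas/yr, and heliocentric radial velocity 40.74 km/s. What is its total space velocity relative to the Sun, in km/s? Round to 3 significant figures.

d = 1/p = 1/0.05450″ = 18.349 pc.
μ = 379.7 mas/yr = 0.3797 ″/yr.
v_t = 4.740 μ d = 4.740 × 0.3797 × 18.349 = 33.024 km/s.
v = √(v_r² + v_t²) = √(40.74² + 33.024²) = √2750.33 = 52.444 km/s.

52.4 km/s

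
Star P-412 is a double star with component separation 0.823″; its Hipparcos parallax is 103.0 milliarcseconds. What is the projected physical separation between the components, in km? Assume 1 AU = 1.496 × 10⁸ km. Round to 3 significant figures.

d = 1/p = 1/0.1030″ = 9.7087 pc.
At distance d (pc), an angle of θ arcsec spans θ·d AU: s = 0.823 × 9.7087 = 7.9903 AU.
= 7.9903 × 1.496 × 10⁸ km = 1.1953 × 10^9 km.

1.20 × 10^9 km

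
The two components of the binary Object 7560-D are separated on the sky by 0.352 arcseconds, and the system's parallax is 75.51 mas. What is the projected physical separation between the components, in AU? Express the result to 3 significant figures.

d = 1/p = 1/0.07551″ = 13.243 pc.
At distance d (pc), an angle of θ arcsec spans θ·d AU: s = 0.352 × 13.243 = 4.6615 AU.

4.66 AU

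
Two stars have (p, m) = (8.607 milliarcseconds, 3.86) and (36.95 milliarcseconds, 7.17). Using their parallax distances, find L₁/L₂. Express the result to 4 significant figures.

L₁/L₂ = 388.6

d₁ = 1/p₁ = 1/0.008607″ = 116.18 pc; d₂ = 1/p₂ = 1/0.03695″ = 27.064 pc.
M₁ = m₁ − 5 log₁₀ d₁ + 5 = 3.86 − 10.3257 + 5 = -1.4657.
M₂ = 7.17 − 7.1620 + 5 = 5.0080.
L₁/L₂ = 10^(0.4(M₂ − M₁)) = 10^(0.4 × 6.4737) = 10^2.58948 = 388.58.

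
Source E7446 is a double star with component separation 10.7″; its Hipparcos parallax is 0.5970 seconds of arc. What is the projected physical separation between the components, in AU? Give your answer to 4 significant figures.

17.92 AU

d = 1/p = 1/0.5970″ = 1.675 pc.
At distance d (pc), an angle of θ arcsec spans θ·d AU: s = 10.7 × 1.675 = 17.923 AU.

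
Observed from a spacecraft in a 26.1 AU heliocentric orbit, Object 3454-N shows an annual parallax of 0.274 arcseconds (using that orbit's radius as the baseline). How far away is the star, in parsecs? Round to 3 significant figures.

With baseline B (in AU) and parallax p (in arcsec), d = B/p parsecs.
d = 26.1 / 0.274 = 95.255 pc.

95.3 pc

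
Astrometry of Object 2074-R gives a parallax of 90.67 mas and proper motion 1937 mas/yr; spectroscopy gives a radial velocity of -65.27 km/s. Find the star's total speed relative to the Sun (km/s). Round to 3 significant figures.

120 km/s

d = 1/p = 1/0.09067″ = 11.029 pc.
μ = 1937 mas/yr = 1.937 ″/yr.
v_t = 4.740 μ d = 4.740 × 1.937 × 11.029 = 101.26 km/s.
v = √(v_r² + v_t²) = √((-65.27)² + 101.26²) = √14513.8 = 120.47 km/s.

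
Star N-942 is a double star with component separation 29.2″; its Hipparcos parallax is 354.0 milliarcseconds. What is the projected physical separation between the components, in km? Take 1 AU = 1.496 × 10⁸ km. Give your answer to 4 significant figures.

1.234 × 10^10 km

d = 1/p = 1/0.3540″ = 2.8249 pc.
At distance d (pc), an angle of θ arcsec spans θ·d AU: s = 29.2 × 2.8249 = 82.487 AU.
= 82.487 × 1.496 × 10⁸ km = 1.2340 × 10^10 km.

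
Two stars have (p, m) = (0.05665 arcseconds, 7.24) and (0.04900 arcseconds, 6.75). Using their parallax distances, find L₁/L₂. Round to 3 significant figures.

d₁ = 1/p₁ = 1/0.05665″ = 17.652 pc; d₂ = 1/p₂ = 1/0.04900″ = 20.408 pc.
M₁ = m₁ − 5 log₁₀ d₁ + 5 = 7.24 − 6.2340 + 5 = 6.0060.
M₂ = 6.75 − 6.5490 + 5 = 5.2010.
L₁/L₂ = 10^(0.4(M₂ − M₁)) = 10^(0.4 × (-0.8050)) = 10^(-0.32200) = 0.47643.

L₁/L₂ = 0.476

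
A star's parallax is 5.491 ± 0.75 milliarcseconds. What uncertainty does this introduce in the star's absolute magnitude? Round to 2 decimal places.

M = m − 5 log₁₀ d + 5 = m + 5 log₁₀ p + 5, so ∂M/∂p = 5/(p ln 10).
σ_M = (5/ln 10) · (σ_p/p) = 2.1715 × 0.75/5.491 = 2.1715 × 0.13659 = 0.29661.

σ_M = 0.30 mag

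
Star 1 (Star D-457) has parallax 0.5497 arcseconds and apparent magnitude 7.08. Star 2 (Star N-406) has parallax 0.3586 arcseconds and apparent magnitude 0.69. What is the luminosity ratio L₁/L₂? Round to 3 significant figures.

d₁ = 1/p₁ = 1/0.5497″ = 1.8192 pc; d₂ = 1/p₂ = 1/0.3586″ = 2.7886 pc.
M₁ = m₁ − 5 log₁₀ d₁ + 5 = 7.08 − 1.2994 + 5 = 10.7806.
M₂ = 0.69 − 2.2269 + 5 = 3.4631.
L₁/L₂ = 10^(0.4(M₂ − M₁)) = 10^(0.4 × (-7.3175)) = 10^(-2.92700) = 0.001183.

L₁/L₂ = 0.00118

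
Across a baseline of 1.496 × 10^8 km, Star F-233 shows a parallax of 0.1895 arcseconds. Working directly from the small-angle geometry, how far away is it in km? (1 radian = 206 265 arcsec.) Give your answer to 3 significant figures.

θ = 0.1895″ = 0.1895/206265 = 9.1872 × 10^-7 rad.
d = B/θ = (1.496 × 10^8) / (9.1872 × 10^-7) = 1.6284 × 10^14 km.

1.63 × 10^14 km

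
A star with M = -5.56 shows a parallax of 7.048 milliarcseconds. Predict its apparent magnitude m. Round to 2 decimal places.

m = 0.20

d = 1/p = 1/0.007048″ = 141.88 pc.
m − M = 5 log₁₀ d − 5 = 5 log₁₀(141.88) − 5 = 10.7596 − 5 = 5.7596.
m = M + (m − M) = -5.56 + 5.7596 = 0.20.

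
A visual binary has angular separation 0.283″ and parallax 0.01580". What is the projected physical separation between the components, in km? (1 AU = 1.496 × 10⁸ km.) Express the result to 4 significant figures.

2.680 × 10^9 km

d = 1/p = 1/0.01580″ = 63.291 pc.
At distance d (pc), an angle of θ arcsec spans θ·d AU: s = 0.283 × 63.291 = 17.911 AU.
= 17.911 × 1.496 × 10⁸ km = 2.6795 × 10^9 km.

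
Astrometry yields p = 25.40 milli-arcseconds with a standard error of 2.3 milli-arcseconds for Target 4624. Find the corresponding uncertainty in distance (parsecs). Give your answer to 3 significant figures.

3.57 pc

d = 1/p, so σ_d = σ_p / p².
σ_d = 0.00230 / (0.02540)² = 0.00230 / 0.00064516 = 3.565 pc.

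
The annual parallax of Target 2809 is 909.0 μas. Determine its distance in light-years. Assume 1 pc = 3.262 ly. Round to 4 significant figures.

p = 909.0 μas = 0.0009090 arcsec.
d = 1/p = 1/0.0009090 = 1100.1 pc.
In light-years: 1100.1 × 3.262 = 3588.5 ly.

3589 light years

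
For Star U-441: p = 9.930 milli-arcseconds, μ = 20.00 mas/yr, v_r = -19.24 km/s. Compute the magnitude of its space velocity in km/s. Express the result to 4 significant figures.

d = 1/p = 1/0.009930″ = 100.7 pc.
μ = 20.00 mas/yr = 0.02000 ″/yr.
v_t = 4.740 μ d = 4.740 × 0.02000 × 100.7 = 9.5464 km/s.
v = √(v_r² + v_t²) = √((-19.24)² + 9.5464²) = √461.311 = 21.478 km/s.

21.48 km/s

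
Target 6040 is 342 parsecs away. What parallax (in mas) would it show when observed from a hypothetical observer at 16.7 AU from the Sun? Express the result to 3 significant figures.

p (arcsec) = B (AU) / d (pc).
p = 16.7 / 342 = 0.04883 arcsec = 48.83 mas.

48.8 mas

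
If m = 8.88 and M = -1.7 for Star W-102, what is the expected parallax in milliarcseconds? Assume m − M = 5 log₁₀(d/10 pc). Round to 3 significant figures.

0.766 mas

m − M = 8.88 − (-1.7) = 10.58.
d = 10^((m−M)/5 + 1) = 10^3.116 = 1306.2 pc.
p = 1/d = 1/1306.2 = 0.00076558 arcsec = 0.76558 mas.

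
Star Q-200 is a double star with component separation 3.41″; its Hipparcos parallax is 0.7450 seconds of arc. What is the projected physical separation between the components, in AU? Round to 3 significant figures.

d = 1/p = 1/0.7450″ = 1.3423 pc.
At distance d (pc), an angle of θ arcsec spans θ·d AU: s = 3.41 × 1.3423 = 4.5772 AU.

4.58 AU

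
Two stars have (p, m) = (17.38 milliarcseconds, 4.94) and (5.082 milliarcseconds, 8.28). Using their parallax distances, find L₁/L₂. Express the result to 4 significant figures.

d₁ = 1/p₁ = 1/0.01738″ = 57.537 pc; d₂ = 1/p₂ = 1/0.005082″ = 196.77 pc.
M₁ = m₁ − 5 log₁₀ d₁ + 5 = 4.94 − 8.7997 + 5 = 1.1403.
M₂ = 8.28 − 11.4698 + 5 = 1.8102.
L₁/L₂ = 10^(0.4(M₂ − M₁)) = 10^(0.4 × 0.6699) = 10^0.26796 = 1.8534.

L₁/L₂ = 1.853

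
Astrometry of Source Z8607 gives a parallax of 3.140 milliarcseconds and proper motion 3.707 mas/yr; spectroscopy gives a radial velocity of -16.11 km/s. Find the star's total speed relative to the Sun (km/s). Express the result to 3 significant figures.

d = 1/p = 1/0.003140″ = 318.47 pc.
μ = 3.707 mas/yr = 0.003707 ″/yr.
v_t = 4.740 μ d = 4.740 × 0.003707 × 318.47 = 5.5959 km/s.
v = √(v_r² + v_t²) = √((-16.11)² + 5.5959²) = √290.846 = 17.054 km/s.

17.1 km/s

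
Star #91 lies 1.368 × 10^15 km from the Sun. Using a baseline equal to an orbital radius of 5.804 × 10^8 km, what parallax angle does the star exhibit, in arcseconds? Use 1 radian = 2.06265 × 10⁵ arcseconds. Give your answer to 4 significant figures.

0.08751 arcsec

θ ≈ B/d = (5.804 × 10^8) / (1.368 × 10^15) = 4.2427 × 10^-7 rad.
In arcseconds: 4.2427 × 10^-7 × 206265 = 0.087512″.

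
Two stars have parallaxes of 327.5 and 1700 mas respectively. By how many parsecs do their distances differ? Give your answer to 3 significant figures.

2.47 pc

d_A = 1/0.3275″ = 3.0534 pc; d_B = 1/1.700″ = 0.58824 pc.
|d_B − d_A| = |0.58824 − 3.0534| = 2.4652 pc.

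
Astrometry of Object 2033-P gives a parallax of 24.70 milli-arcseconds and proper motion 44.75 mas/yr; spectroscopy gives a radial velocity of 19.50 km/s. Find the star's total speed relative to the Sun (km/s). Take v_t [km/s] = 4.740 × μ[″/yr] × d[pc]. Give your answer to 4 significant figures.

d = 1/p = 1/0.02470″ = 40.486 pc.
μ = 44.75 mas/yr = 0.04475 ″/yr.
v_t = 4.740 μ d = 4.740 × 0.04475 × 40.486 = 8.5877 km/s.
v = √(v_r² + v_t²) = √(19.50² + 8.5877²) = √453.999 = 21.307 km/s.

21.31 km/s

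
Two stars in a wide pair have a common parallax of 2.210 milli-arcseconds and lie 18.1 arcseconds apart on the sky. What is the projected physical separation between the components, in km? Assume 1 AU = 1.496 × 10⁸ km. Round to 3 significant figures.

d = 1/p = 1/0.002210″ = 452.49 pc.
At distance d (pc), an angle of θ arcsec spans θ·d AU: s = 18.1 × 452.49 = 8190.1 AU.
= 8190.1 × 1.496 × 10⁸ km = 1.2252 × 10^12 km.

1.23 × 10^12 km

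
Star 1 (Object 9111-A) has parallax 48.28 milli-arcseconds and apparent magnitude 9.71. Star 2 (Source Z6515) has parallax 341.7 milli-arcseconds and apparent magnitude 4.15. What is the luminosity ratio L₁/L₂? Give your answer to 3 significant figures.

d₁ = 1/p₁ = 1/0.04828″ = 20.713 pc; d₂ = 1/p₂ = 1/0.3417″ = 2.9265 pc.
M₁ = m₁ − 5 log₁₀ d₁ + 5 = 9.71 − 6.5812 + 5 = 8.1288.
M₂ = 4.15 − 2.3317 + 5 = 6.8183.
L₁/L₂ = 10^(0.4(M₂ − M₁)) = 10^(0.4 × (-1.3105)) = 10^(-0.52420) = 0.29909.

L₁/L₂ = 0.299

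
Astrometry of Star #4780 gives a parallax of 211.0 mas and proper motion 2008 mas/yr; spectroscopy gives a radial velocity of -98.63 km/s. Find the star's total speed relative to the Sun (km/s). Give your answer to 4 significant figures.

108.5 km/s

d = 1/p = 1/0.2110″ = 4.7393 pc.
μ = 2008 mas/yr = 2.008 ″/yr.
v_t = 4.740 μ d = 4.740 × 2.008 × 4.7393 = 45.108 km/s.
v = √(v_r² + v_t²) = √((-98.63)² + 45.108²) = √11762.6 = 108.46 km/s.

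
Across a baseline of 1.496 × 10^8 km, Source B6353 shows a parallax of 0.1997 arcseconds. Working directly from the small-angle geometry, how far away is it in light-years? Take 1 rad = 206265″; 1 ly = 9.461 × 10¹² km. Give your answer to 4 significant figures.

θ = 0.1997″ = 0.1997/206265 = 9.6817 × 10^-7 rad.
d = B/θ = (1.496 × 10^8) / (9.6817 × 10^-7) = 1.5452 × 10^14 km = (1.5452 × 10^14) / (9.461 × 10^12) ly = 16.332 ly.

16.33 ly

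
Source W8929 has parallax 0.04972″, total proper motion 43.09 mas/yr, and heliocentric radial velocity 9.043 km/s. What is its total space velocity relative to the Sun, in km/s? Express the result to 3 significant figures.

d = 1/p = 1/0.04972″ = 20.113 pc.
μ = 43.09 mas/yr = 0.04309 ″/yr.
v_t = 4.740 μ d = 4.740 × 0.04309 × 20.113 = 4.108 km/s.
v = √(v_r² + v_t²) = √(9.043² + 4.108²) = √98.6515 = 9.9323 km/s.

9.93 km/s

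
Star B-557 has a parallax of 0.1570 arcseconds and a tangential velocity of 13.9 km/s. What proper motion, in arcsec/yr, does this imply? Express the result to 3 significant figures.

d = 1/p = 1/0.1570″ = 6.3694 pc.
μ = v_t / (4.74 d) = 13.9 / (4.74 × 6.3694) = 13.9 / 30.191 = 0.4604 ″/yr.

0.460 arcsec/yr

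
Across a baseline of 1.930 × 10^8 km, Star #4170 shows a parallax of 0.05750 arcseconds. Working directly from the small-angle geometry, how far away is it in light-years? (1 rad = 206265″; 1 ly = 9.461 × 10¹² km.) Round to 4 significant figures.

θ = 0.05750″ = 0.05750/206265 = 2.7877 × 10^-7 rad.
d = B/θ = (1.930 × 10^8) / (2.7877 × 10^-7) = 6.9233 × 10^14 km = (6.9233 × 10^14) / (9.461 × 10^12) ly = 73.177 ly.

73.18 ly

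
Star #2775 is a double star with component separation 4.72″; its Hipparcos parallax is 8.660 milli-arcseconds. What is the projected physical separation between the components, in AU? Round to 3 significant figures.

d = 1/p = 1/0.008660″ = 115.47 pc.
At distance d (pc), an angle of θ arcsec spans θ·d AU: s = 4.72 × 115.47 = 545.02 AU.

545 AU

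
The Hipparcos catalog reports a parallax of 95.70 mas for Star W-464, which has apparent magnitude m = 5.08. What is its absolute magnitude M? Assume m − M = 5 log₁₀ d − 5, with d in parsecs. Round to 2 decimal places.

M = 4.98

d = 1/p = 1/0.09570″ = 10.449 pc.
m − M = 5 log₁₀(10.449) − 5 = 5.0954 − 5 = 0.0954.
M = m − (m − M) = 5.08 − 0.0954 = 4.98.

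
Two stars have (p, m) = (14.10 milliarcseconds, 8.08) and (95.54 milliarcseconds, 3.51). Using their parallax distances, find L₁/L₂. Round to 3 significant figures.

d₁ = 1/p₁ = 1/0.01410″ = 70.922 pc; d₂ = 1/p₂ = 1/0.09554″ = 10.467 pc.
M₁ = m₁ − 5 log₁₀ d₁ + 5 = 8.08 − 9.2539 + 5 = 3.8261.
M₂ = 3.51 − 5.0991 + 5 = 3.4109.
L₁/L₂ = 10^(0.4(M₂ − M₁)) = 10^(0.4 × (-0.4152)) = 10^(-0.16608) = 0.68221.

L₁/L₂ = 0.682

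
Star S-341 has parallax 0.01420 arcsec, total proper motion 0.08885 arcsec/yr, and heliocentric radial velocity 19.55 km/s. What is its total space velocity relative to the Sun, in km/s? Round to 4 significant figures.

d = 1/p = 1/0.01420″ = 70.423 pc.
v_t = 4.740 μ d = 4.740 × 0.08885 × 70.423 = 29.659 km/s.
v = √(v_r² + v_t²) = √(19.55² + 29.659²) = √1261.86 = 35.523 km/s.

35.52 km/s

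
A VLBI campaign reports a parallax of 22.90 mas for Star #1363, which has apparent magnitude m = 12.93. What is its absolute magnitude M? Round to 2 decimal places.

d = 1/p = 1/0.02290″ = 43.668 pc.
m − M = 5 log₁₀(43.668) − 5 = 8.2008 − 5 = 3.2008.
M = m − (m − M) = 12.93 − 3.2008 = 9.73.

M = 9.73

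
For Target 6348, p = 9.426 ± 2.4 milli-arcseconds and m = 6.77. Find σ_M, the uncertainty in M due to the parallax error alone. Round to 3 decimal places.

σ_M = 0.553 mag

M = m − 5 log₁₀ d + 5 = m + 5 log₁₀ p + 5, so ∂M/∂p = 5/(p ln 10).
σ_M = (5/ln 10) · (σ_p/p) = 2.1715 × 2.4/9.426 = 2.1715 × 0.25461 = 0.55289.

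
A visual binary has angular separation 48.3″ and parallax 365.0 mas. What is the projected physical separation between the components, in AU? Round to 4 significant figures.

132.3 AU

d = 1/p = 1/0.3650″ = 2.7397 pc.
At distance d (pc), an angle of θ arcsec spans θ·d AU: s = 48.3 × 2.7397 = 132.33 AU.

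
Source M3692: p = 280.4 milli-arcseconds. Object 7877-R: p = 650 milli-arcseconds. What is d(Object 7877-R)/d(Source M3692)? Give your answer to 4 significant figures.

0.4314

Since d = 1/p, d_B/d_A = p_A/p_B.
= 280.4 / 650 = 0.43138.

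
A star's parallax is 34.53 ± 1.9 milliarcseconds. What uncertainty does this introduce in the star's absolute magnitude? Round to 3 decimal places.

σ_M = 0.119 mag

M = m − 5 log₁₀ d + 5 = m + 5 log₁₀ p + 5, so ∂M/∂p = 5/(p ln 10).
σ_M = (5/ln 10) · (σ_p/p) = 2.1715 × 1.9/34.53 = 2.1715 × 0.055025 = 0.11949.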